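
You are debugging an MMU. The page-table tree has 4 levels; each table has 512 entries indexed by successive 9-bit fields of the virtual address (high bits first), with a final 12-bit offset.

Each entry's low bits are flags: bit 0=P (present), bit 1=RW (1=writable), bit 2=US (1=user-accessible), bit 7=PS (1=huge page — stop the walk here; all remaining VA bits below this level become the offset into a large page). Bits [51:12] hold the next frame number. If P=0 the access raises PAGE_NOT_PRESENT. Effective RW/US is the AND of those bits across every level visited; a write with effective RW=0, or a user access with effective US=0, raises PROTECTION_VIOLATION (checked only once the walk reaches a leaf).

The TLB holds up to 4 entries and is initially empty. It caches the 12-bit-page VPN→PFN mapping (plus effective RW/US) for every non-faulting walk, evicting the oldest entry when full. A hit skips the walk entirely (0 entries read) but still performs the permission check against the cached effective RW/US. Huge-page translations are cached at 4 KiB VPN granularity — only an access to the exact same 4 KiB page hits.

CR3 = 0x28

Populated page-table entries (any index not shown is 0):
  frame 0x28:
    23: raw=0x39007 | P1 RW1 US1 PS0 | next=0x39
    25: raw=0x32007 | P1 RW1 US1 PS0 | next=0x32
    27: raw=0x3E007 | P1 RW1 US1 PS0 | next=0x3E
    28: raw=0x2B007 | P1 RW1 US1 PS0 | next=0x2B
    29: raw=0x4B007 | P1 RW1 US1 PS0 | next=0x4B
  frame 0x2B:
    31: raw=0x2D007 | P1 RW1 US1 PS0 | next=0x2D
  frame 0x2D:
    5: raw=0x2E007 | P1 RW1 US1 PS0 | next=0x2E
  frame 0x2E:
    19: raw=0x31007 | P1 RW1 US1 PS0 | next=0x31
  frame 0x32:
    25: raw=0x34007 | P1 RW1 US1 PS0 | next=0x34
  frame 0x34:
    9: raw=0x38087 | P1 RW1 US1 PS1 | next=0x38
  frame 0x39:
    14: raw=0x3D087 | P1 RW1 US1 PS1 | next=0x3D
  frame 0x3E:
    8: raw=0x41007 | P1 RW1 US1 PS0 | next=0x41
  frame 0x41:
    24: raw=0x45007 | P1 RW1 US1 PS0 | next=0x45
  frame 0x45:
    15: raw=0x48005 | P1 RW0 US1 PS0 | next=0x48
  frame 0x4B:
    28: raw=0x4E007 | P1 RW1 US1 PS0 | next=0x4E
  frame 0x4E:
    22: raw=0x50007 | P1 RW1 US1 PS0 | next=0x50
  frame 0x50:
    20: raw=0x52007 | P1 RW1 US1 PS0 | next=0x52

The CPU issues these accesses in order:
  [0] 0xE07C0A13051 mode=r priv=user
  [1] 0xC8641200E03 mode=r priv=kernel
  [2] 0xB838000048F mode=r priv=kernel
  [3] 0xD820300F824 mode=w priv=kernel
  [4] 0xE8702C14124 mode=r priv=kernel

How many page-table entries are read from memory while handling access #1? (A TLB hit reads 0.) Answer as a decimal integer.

Per-access translation:
#0 VA=0xE07C0A13051 (r,user):
  [0] read 0x28 idx=28: raw=0x2B007 flags P=1 W=1 U=1 S=0
  [1] read 0x2B idx=31: raw=0x2D007 flags P=1 W=1 U=1 S=0
  [2] read 0x2D idx=5: raw=0x2E007 flags P=1 W=1 U=1 S=0
  [3] read 0x2E idx=19: raw=0x31007 flags P=1 W=1 U=1 S=0
  → PA=0x31051  (4 entries read)
#1 VA=0xC8641200E03 (r,kernel):
  [0] read 0x28 idx=25: raw=0x32007 flags P=1 W=1 U=1 S=0
  [1] read 0x32 idx=25: raw=0x34007 flags P=1 W=1 U=1 S=0
  [2] read 0x34 idx=9: raw=0x38087 flags P=1 W=1 U=1 S=1
  → PA=0x38E03 (huge @L2)  (3 entries read)
#2 VA=0xB838000048F (r,kernel):
  [0] read 0x28 idx=23: raw=0x39007 flags P=1 W=1 U=1 S=0
  [1] read 0x39 idx=14: raw=0x3D087 flags P=1 W=1 U=1 S=1
  → PA=0x3D48F (huge @L1)  (2 entries read)
#3 VA=0xD820300F824 (w,kernel):
  [0] read 0x28 idx=27: raw=0x3E007 flags P=1 W=1 U=1 S=0
  [1] read 0x3E idx=8: raw=0x41007 flags P=1 W=1 U=1 S=0
  [2] read 0x41 idx=24: raw=0x45007 flags P=1 W=1 U=1 S=0
  [3] read 0x45 idx=15: raw=0x48005 flags P=1 W=0 U=1 S=0
  → PROTECTION_VIOLATION  (4 entries read)
#4 VA=0xE8702C14124 (r,kernel):
  [0] read 0x28 idx=29: raw=0x4B007 flags P=1 W=1 U=1 S=0
  [1] read 0x4B idx=28: raw=0x4E007 flags P=1 W=1 U=1 S=0
  [2] read 0x4E idx=22: raw=0x50007 flags P=1 W=1 U=1 S=0
  [3] read 0x50 idx=20: raw=0x52007 flags P=1 W=1 U=1 S=0
  → PA=0x52124  (4 entries read)

Entries read for #1: 3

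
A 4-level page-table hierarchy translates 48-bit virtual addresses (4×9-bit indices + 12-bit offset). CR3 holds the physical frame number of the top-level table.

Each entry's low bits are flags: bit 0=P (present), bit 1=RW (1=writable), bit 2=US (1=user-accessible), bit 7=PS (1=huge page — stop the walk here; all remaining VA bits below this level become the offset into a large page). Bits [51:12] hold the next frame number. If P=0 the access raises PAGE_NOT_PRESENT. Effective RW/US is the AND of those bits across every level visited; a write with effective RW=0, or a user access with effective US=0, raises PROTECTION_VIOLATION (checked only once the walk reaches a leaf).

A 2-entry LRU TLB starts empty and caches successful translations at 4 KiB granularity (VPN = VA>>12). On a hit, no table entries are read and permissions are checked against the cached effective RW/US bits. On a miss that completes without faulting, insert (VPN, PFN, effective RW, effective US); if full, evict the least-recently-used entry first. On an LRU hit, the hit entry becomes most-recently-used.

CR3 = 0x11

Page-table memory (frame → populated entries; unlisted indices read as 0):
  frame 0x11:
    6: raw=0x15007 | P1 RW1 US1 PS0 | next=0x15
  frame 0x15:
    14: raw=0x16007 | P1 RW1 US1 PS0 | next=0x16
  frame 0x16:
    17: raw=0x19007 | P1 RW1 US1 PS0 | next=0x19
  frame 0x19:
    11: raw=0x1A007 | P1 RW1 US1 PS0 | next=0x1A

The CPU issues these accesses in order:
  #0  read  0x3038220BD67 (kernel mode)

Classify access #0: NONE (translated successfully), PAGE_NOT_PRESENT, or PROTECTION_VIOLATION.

Per-access translation:
#0 VA=0x3038220BD67 (r,kernel):
  [0] read 0x11 idx=6: raw=0x15007 flags P=1 W=1 U=1 S=0
  [1] read 0x15 idx=14: raw=0x16007 flags P=1 W=1 U=1 S=0
  [2] read 0x16 idx=17: raw=0x19007 flags P=1 W=1 U=1 S=0
  [3] read 0x19 idx=11: raw=0x1A007 flags P=1 W=1 U=1 S=0
  ⇒ phys 0x1AD67  [4 reads]

Access #0 fault: NONE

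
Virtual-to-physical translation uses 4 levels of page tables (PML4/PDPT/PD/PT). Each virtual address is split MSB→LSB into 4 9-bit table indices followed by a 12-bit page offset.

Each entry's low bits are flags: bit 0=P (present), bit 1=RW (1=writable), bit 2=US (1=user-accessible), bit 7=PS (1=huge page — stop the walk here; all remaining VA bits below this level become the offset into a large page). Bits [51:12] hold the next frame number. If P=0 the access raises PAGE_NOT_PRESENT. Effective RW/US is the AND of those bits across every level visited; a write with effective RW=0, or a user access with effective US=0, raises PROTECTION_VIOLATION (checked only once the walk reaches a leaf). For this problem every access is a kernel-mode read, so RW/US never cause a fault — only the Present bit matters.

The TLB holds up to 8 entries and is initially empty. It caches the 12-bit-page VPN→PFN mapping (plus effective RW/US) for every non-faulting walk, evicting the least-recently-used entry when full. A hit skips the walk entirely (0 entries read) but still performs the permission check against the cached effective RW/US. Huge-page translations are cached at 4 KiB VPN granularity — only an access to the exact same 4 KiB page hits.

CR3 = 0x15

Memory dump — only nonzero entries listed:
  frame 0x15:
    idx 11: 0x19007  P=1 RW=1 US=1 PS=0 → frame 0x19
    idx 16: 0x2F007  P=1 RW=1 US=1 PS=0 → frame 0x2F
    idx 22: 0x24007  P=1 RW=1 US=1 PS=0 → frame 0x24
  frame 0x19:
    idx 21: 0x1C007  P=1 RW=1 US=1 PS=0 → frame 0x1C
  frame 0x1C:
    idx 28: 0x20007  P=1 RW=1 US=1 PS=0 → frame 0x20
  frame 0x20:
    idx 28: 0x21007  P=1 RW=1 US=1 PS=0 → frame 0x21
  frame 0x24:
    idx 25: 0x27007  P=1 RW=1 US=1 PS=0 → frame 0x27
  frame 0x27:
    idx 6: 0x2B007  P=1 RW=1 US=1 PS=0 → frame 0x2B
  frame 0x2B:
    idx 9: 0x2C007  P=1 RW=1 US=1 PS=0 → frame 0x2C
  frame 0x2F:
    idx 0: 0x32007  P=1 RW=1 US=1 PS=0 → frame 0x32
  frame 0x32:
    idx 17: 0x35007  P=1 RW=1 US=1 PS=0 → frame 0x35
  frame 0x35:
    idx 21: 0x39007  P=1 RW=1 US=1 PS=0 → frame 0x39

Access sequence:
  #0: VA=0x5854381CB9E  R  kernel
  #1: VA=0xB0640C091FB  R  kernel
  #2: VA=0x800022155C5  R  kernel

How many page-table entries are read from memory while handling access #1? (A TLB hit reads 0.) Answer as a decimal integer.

Trace:
#0 VA=0x5854381CB9E (r,kernel):
  lvl0: tbl 0x15, slot 11 ⇒ 0x19007 (P1/RW1/US1/PS0)
  lvl1: tbl 0x19, slot 21 ⇒ 0x1C007 (P1/RW1/US1/PS0)
  lvl2: tbl 0x1C, slot 28 ⇒ 0x20007 (P1/RW1/US1/PS0)
  lvl3: tbl 0x20, slot 28 ⇒ 0x21007 (P1/RW1/US1/PS0)
  → PA=0x21B9E  (4 entries read)
#1 VA=0xB0640C091FB (r,kernel):
  lvl0: tbl 0x15, slot 22 ⇒ 0x24007 (P1/RW1/US1/PS0)
  lvl1: tbl 0x24, slot 25 ⇒ 0x27007 (P1/RW1/US1/PS0)
  lvl2: tbl 0x27, slot 6 ⇒ 0x2B007 (P1/RW1/US1/PS0)
  lvl3: tbl 0x2B, slot 9 ⇒ 0x2C007 (P1/RW1/US1/PS0)
  → PA=0x2C1FB  (4 entries read)
#2 VA=0x800022155C5 (r,kernel):
  lvl0: tbl 0x15, slot 16 ⇒ 0x2F007 (P1/RW1/US1/PS0)
  lvl1: tbl 0x2F, slot 0 ⇒ 0x32007 (P1/RW1/US1/PS0)
  lvl2: tbl 0x32, slot 17 ⇒ 0x35007 (P1/RW1/US1/PS0)
  lvl3: tbl 0x35, slot 21 ⇒ 0x39007 (P1/RW1/US1/PS0)
  → PA=0x395C5  (4 entries read)

Entries read for #1: 4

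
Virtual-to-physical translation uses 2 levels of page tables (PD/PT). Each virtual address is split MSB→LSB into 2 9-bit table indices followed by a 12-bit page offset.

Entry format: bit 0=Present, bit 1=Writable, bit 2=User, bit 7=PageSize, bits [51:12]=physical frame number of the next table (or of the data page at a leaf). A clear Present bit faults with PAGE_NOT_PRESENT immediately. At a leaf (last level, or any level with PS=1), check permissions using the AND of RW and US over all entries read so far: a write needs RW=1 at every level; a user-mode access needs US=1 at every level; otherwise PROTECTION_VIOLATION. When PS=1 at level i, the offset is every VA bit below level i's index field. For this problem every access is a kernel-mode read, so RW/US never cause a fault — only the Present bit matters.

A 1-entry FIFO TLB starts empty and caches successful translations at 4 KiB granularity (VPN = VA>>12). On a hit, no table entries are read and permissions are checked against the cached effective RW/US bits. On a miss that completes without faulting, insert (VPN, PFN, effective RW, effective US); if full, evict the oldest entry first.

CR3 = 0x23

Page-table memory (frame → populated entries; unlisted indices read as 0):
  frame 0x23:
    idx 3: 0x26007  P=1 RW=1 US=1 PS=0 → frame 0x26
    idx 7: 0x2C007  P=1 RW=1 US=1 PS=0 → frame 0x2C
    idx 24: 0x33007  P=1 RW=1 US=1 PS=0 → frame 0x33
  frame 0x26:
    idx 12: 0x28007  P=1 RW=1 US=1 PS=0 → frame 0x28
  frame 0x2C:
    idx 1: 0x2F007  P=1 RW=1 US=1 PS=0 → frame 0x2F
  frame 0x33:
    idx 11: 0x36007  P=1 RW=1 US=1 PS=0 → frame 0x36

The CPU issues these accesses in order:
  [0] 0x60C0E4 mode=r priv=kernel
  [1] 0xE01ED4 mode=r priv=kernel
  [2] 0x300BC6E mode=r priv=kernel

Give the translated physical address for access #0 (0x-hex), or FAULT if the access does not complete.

Walk each access:
#0 VA=0x60C0E4 (r,kernel):
  L0: frame=0x23 idx=3 entry=0x26007 [P=1 RW=1 US=1 PS=0]
  L1: frame=0x26 idx=12 entry=0x28007 [P=1 RW=1 US=1 PS=0]
  → PA=0x280E4  (2 entries read)
#1 VA=0xE01ED4 (r,kernel):
  L0: frame=0x23 idx=7 entry=0x2C007 [P=1 RW=1 US=1 PS=0]
  L1: frame=0x2C idx=1 entry=0x2F007 [P=1 RW=1 US=1 PS=0]
  → PA=0x2FED4  (2 entries read)
#2 VA=0x300BC6E (r,kernel):
  L0: frame=0x23 idx=24 entry=0x33007 [P=1 RW=1 US=1 PS=0]
  L1: frame=0x33 idx=11 entry=0x36007 [P=1 RW=1 US=1 PS=0]
  → PA=0x36C6E  (2 entries read)

Access #0 PA: 0x280E4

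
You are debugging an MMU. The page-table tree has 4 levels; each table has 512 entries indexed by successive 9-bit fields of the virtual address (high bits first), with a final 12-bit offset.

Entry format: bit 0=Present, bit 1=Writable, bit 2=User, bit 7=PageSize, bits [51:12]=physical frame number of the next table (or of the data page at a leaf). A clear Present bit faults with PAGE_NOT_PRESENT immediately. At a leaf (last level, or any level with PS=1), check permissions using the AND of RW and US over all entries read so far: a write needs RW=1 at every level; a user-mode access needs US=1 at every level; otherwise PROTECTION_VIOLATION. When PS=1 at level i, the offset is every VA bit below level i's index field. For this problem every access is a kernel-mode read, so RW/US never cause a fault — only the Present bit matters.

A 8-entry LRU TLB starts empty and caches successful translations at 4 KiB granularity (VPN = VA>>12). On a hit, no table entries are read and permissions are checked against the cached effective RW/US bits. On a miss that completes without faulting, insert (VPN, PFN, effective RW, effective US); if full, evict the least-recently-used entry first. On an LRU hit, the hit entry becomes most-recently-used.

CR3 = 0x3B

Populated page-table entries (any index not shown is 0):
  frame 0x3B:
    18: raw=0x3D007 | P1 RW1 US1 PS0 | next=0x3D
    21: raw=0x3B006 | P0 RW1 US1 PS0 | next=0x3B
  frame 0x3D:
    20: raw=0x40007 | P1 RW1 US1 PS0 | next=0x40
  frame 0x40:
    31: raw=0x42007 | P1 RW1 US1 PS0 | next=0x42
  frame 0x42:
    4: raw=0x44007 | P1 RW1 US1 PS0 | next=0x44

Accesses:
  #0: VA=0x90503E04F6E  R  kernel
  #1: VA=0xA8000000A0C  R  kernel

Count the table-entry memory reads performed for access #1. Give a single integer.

Trace:
#0 VA=0x90503E04F6E (r,kernel):
  [0] read 0x3B idx=18: raw=0x3D007 flags P=1 W=1 U=1 S=0
  [1] read 0x3D idx=20: raw=0x40007 flags P=1 W=1 U=1 S=0
  [2] read 0x40 idx=31: raw=0x42007 flags P=1 W=1 U=1 S=0
  [3] read 0x42 idx=4: raw=0x44007 flags P=1 W=1 U=1 S=0
  ⇒ phys 0x44F6E  [4 reads]
#1 VA=0xA8000000A0C (r,kernel):
  [0] read 0x3B idx=21: raw=0x3B006 flags P=0 W=1 U=1 S=0
  ⇒ fault: PAGE_NOT_PRESENT  — 1 lookups

Entries read for #1: 1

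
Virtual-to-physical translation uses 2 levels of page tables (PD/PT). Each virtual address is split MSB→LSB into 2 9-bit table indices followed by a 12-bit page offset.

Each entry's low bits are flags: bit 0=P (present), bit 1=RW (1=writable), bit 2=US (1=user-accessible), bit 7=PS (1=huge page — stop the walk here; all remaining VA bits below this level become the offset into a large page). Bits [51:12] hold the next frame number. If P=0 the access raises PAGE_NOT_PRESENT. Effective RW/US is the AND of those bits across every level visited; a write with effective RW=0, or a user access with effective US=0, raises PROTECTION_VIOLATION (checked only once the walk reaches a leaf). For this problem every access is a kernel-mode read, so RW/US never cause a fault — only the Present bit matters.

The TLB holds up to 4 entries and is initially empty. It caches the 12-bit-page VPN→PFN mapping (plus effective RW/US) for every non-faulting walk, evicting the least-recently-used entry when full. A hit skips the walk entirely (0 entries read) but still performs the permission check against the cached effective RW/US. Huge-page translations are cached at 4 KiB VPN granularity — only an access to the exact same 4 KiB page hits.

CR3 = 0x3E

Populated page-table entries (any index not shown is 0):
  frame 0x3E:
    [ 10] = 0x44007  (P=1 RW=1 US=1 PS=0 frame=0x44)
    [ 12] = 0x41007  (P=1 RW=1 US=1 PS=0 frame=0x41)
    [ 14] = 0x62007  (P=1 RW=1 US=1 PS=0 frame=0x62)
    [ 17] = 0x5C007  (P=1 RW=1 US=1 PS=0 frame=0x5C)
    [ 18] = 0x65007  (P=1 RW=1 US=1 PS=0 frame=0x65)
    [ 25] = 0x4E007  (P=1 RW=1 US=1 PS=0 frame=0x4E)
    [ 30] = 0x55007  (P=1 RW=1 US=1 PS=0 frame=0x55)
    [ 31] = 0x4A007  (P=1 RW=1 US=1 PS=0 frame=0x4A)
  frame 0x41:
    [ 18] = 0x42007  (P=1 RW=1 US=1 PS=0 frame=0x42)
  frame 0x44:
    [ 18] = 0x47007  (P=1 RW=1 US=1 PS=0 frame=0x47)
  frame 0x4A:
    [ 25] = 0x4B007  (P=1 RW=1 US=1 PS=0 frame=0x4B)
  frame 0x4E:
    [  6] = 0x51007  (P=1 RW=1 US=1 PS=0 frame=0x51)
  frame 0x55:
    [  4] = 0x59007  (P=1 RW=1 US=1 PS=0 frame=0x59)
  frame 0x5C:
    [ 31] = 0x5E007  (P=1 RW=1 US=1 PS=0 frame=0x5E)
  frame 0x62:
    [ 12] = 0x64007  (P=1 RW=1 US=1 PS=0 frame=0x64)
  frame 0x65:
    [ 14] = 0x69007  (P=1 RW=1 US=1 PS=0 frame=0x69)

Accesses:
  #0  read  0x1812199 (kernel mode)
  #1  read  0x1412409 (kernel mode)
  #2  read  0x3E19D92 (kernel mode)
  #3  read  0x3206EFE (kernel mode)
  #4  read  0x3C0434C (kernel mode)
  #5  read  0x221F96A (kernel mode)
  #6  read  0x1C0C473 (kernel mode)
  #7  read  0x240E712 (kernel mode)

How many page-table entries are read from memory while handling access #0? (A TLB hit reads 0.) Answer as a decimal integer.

Trace:
#0 VA=0x1812199 (r,kernel):
  [0] read 0x3E idx=12: raw=0x41007 flags P=1 W=1 U=1 S=0
  [1] read 0x41 idx=18: raw=0x42007 flags P=1 W=1 U=1 S=0
  ⇒ phys 0x42199  [2 reads]
#1 VA=0x1412409 (r,kernel):
  [0] read 0x3E idx=10: raw=0x44007 flags P=1 W=1 U=1 S=0
  [1] read 0x44 idx=18: raw=0x47007 flags P=1 W=1 U=1 S=0
  ⇒ phys 0x47409  [2 reads]
#2 VA=0x3E19D92 (r,kernel):
  [0] read 0x3E idx=31: raw=0x4A007 flags P=1 W=1 U=1 S=0
  [1] read 0x4A idx=25: raw=0x4B007 flags P=1 W=1 U=1 S=0
  ⇒ phys 0x4BD92  [2 reads]
#3 VA=0x3206EFE (r,kernel):
  [0] read 0x3E idx=25: raw=0x4E007 flags P=1 W=1 U=1 S=0
  [1] read 0x4E idx=6: raw=0x51007 flags P=1 W=1 U=1 S=0
  ⇒ phys 0x51EFE  [2 reads]
#4 VA=0x3C0434C (r,kernel):
  [0] read 0x3E idx=30: raw=0x55007 flags P=1 W=1 U=1 S=0
  [1] read 0x55 idx=4: raw=0x59007 flags P=1 W=1 U=1 S=0
  ⇒ phys 0x5934C  [2 reads]
#5 VA=0x221F96A (r,kernel):
  [0] read 0x3E idx=17: raw=0x5C007 flags P=1 W=1 U=1 S=0
  [1] read 0x5C idx=31: raw=0x5E007 flags P=1 W=1 U=1 S=0
  ⇒ phys 0x5E96A  [2 reads]
#6 VA=0x1C0C473 (r,kernel):
  [0] read 0x3E idx=14: raw=0x62007 flags P=1 W=1 U=1 S=0
  [1] read 0x62 idx=12: raw=0x64007 flags P=1 W=1 U=1 S=0
  ⇒ phys 0x64473  [2 reads]
#7 VA=0x240E712 (r,kernel):
  [0] read 0x3E idx=18: raw=0x65007 flags P=1 W=1 U=1 S=0
  [1] read 0x65 idx=14: raw=0x69007 flags P=1 W=1 U=1 S=0
  ⇒ phys 0x69712  [2 reads]

Entries read for #0: 2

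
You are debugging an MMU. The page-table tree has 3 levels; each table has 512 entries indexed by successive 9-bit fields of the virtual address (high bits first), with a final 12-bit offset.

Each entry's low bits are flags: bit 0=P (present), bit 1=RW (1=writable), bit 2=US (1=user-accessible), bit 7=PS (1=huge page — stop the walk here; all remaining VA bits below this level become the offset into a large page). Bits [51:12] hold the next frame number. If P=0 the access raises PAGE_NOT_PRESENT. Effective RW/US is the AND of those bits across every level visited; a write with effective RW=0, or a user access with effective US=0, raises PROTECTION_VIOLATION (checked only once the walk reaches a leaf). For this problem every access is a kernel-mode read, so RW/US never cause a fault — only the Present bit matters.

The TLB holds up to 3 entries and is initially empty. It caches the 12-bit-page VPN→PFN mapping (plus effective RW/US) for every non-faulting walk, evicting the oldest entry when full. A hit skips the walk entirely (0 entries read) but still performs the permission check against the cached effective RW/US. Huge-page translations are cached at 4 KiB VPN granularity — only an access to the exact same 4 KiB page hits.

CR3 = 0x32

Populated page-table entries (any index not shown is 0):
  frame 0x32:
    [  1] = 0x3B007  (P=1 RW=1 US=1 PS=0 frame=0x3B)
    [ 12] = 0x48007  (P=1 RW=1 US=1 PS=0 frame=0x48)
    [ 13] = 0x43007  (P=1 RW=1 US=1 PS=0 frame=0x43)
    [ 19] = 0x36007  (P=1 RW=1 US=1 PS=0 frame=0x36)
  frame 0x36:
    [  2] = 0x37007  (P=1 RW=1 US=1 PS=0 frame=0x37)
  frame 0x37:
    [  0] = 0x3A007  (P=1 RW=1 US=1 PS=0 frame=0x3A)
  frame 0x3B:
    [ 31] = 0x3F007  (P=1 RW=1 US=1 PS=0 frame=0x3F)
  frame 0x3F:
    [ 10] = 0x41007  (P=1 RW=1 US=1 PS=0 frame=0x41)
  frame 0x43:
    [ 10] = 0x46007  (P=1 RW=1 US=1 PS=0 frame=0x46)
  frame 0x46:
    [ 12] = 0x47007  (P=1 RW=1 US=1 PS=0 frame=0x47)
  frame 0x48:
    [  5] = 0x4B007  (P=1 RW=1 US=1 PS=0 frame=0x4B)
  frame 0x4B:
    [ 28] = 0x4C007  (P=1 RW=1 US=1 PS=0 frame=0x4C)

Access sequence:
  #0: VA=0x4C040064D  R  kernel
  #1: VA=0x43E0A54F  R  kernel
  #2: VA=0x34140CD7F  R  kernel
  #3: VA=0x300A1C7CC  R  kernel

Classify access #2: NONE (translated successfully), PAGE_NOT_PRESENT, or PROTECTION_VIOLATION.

Trace:
#0 VA=0x4C040064D (r,kernel):
  [0] read 0x32 idx=19: raw=0x36007 flags P=1 W=1 U=1 S=0
  [1] read 0x36 idx=2: raw=0x37007 flags P=1 W=1 U=1 S=0
  [2] read 0x37 idx=0: raw=0x3A007 flags P=1 W=1 U=1 S=0
  ⇒ phys 0x3A64D  [3 reads]
#1 VA=0x43E0A54F (r,kernel):
  [0] read 0x32 idx=1: raw=0x3B007 flags P=1 W=1 U=1 S=0
  [1] read 0x3B idx=31: raw=0x3F007 flags P=1 W=1 U=1 S=0
  [2] read 0x3F idx=10: raw=0x41007 flags P=1 W=1 U=1 S=0
  ⇒ phys 0x4154F  [3 reads]
#2 VA=0x34140CD7F (r,kernel):
  [0] read 0x32 idx=13: raw=0x43007 flags P=1 W=1 U=1 S=0
  [1] read 0x43 idx=10: raw=0x46007 flags P=1 W=1 U=1 S=0
  [2] read 0x46 idx=12: raw=0x47007 flags P=1 W=1 U=1 S=0
  ⇒ phys 0x47D7F  [3 reads]
#3 VA=0x300A1C7CC (r,kernel):
  [0] read 0x32 idx=12: raw=0x48007 flags P=1 W=1 U=1 S=0
  [1] read 0x48 idx=5: raw=0x4B007 flags P=1 W=1 U=1 S=0
  [2] read 0x4B idx=28: raw=0x4C007 flags P=1 W=1 U=1 S=0
  ⇒ phys 0x4C7CC  [3 reads]

Access #2 fault: NONE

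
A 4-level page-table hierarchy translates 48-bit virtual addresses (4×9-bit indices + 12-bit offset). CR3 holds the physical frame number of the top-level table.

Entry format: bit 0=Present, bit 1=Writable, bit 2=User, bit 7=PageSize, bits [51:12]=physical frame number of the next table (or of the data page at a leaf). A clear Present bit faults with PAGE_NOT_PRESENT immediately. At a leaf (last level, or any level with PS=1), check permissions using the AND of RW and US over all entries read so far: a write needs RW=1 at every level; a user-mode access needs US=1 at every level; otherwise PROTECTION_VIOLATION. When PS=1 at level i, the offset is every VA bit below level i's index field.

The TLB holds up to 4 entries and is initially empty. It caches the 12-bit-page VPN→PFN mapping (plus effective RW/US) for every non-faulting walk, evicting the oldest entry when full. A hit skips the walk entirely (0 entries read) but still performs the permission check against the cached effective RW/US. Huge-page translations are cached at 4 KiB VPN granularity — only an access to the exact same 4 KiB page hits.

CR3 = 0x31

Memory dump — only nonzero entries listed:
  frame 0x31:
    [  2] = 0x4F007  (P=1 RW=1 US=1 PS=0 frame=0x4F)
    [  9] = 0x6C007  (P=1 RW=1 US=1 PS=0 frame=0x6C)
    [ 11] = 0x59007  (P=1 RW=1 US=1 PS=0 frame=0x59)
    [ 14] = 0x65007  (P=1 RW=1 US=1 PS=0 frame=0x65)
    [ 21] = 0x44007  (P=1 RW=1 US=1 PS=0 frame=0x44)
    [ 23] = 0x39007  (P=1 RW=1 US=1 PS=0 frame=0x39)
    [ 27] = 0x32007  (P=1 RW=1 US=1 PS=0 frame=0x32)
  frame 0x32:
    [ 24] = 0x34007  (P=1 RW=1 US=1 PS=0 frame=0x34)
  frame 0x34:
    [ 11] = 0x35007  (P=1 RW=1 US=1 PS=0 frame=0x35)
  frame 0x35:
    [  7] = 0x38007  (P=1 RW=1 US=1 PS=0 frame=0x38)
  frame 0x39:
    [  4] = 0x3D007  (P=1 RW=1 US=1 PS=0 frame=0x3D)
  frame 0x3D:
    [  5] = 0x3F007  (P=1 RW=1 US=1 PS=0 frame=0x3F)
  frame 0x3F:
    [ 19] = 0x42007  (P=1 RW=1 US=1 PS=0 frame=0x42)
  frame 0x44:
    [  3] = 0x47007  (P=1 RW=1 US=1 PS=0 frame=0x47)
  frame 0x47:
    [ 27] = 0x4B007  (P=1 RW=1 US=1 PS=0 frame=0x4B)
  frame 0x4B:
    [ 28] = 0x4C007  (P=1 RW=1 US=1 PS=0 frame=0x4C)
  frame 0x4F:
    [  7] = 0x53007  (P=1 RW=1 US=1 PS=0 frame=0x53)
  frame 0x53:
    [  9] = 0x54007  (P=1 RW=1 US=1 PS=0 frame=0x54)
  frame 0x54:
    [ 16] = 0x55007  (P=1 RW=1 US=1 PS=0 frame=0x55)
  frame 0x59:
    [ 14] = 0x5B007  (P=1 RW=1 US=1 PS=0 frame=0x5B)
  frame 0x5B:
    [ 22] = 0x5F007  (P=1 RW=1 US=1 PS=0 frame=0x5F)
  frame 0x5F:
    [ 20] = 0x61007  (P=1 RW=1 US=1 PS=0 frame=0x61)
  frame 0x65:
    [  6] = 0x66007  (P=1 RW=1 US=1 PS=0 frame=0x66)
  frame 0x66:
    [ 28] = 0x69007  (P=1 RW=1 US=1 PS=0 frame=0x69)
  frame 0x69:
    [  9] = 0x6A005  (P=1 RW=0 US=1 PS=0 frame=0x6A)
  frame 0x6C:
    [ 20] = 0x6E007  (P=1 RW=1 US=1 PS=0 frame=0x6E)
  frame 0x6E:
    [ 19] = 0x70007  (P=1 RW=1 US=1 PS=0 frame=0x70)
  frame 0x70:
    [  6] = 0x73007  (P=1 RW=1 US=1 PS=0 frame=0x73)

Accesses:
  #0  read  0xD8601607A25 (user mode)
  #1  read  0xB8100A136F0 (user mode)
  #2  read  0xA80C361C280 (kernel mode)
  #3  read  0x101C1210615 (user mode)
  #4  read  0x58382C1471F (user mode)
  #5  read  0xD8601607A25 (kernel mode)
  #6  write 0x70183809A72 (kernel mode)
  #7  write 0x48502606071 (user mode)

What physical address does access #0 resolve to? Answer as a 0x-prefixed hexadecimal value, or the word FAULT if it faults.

Per-access translation:
#0 VA=0xD8601607A25 (r,user):
  L0: frame=0x31 idx=27 entry=0x32007 [P=1 RW=1 US=1 PS=0]
  L1: frame=0x32 idx=24 entry=0x34007 [P=1 RW=1 US=1 PS=0]
  L2: frame=0x34 idx=11 entry=0x35007 [P=1 RW=1 US=1 PS=0]
  L3: frame=0x35 idx=7 entry=0x38007 [P=1 RW=1 US=1 PS=0]
  → PA=0x38A25  (4 entries read)
#1 VA=0xB8100A136F0 (r,user):
  L0: frame=0x31 idx=23 entry=0x39007 [P=1 RW=1 US=1 PS=0]
  L1: frame=0x39 idx=4 entry=0x3D007 [P=1 RW=1 US=1 PS=0]
  L2: frame=0x3D idx=5 entry=0x3F007 [P=1 RW=1 US=1 PS=0]
  L3: frame=0x3F idx=19 entry=0x42007 [P=1 RW=1 US=1 PS=0]
  → PA=0x426F0  (4 entries read)
#2 VA=0xA80C361C280 (r,kernel):
  L0: frame=0x31 idx=21 entry=0x44007 [P=1 RW=1 US=1 PS=0]
  L1: frame=0x44 idx=3 entry=0x47007 [P=1 RW=1 US=1 PS=0]
  L2: frame=0x47 idx=27 entry=0x4B007 [P=1 RW=1 US=1 PS=0]
  L3: frame=0x4B idx=28 entry=0x4C007 [P=1 RW=1 US=1 PS=0]
  → PA=0x4C280  (4 entries read)
#3 VA=0x101C1210615 (r,user):
  L0: frame=0x31 idx=2 entry=0x4F007 [P=1 RW=1 US=1 PS=0]
  L1: frame=0x4F idx=7 entry=0x53007 [P=1 RW=1 US=1 PS=0]
  L2: frame=0x53 idx=9 entry=0x54007 [P=1 RW=1 US=1 PS=0]
  L3: frame=0x54 idx=16 entry=0x55007 [P=1 RW=1 US=1 PS=0]
  → PA=0x55615  (4 entries read)
#4 VA=0x58382C1471F (r,user):
  L0: frame=0x31 idx=11 entry=0x59007 [P=1 RW=1 US=1 PS=0]
  L1: frame=0x59 idx=14 entry=0x5B007 [P=1 RW=1 US=1 PS=0]
  L2: frame=0x5B idx=22 entry=0x5F007 [P=1 RW=1 US=1 PS=0]
  L3: frame=0x5F idx=20 entry=0x61007 [P=1 RW=1 US=1 PS=0]
  → PA=0x6171F  (4 entries read)
#5 VA=0xD8601607A25 (r,kernel):
  L0: frame=0x31 idx=27 entry=0x32007 [P=1 RW=1 US=1 PS=0]
  L1: frame=0x32 idx=24 entry=0x34007 [P=1 RW=1 US=1 PS=0]
  L2: frame=0x34 idx=11 entry=0x35007 [P=1 RW=1 US=1 PS=0]
  L3: frame=0x35 idx=7 entry=0x38007 [P=1 RW=1 US=1 PS=0]
  → PA=0x38A25  (4 entries read)
#6 VA=0x70183809A72 (w,kernel):
  L0: frame=0x31 idx=14 entry=0x65007 [P=1 RW=1 US=1 PS=0]
  L1: frame=0x65 idx=6 entry=0x66007 [P=1 RW=1 US=1 PS=0]
  L2: frame=0x66 idx=28 entry=0x69007 [P=1 RW=1 US=1 PS=0]
  L3: frame=0x69 idx=9 entry=0x6A005 [P=1 RW=0 US=1 PS=0]
  ✗ PROTECTION_VIOLATION  [4 reads]
#7 VA=0x48502606071 (w,user):
  L0: frame=0x31 idx=9 entry=0x6C007 [P=1 RW=1 US=1 PS=0]
  L1: frame=0x6C idx=20 entry=0x6E007 [P=1 RW=1 US=1 PS=0]
  L2: frame=0x6E idx=19 entry=0x70007 [P=1 RW=1 US=1 PS=0]
  L3: frame=0x70 idx=6 entry=0x73007 [P=1 RW=1 US=1 PS=0]
  → PA=0x73071  (4 entries read)

Access #0 PA: 0x38A25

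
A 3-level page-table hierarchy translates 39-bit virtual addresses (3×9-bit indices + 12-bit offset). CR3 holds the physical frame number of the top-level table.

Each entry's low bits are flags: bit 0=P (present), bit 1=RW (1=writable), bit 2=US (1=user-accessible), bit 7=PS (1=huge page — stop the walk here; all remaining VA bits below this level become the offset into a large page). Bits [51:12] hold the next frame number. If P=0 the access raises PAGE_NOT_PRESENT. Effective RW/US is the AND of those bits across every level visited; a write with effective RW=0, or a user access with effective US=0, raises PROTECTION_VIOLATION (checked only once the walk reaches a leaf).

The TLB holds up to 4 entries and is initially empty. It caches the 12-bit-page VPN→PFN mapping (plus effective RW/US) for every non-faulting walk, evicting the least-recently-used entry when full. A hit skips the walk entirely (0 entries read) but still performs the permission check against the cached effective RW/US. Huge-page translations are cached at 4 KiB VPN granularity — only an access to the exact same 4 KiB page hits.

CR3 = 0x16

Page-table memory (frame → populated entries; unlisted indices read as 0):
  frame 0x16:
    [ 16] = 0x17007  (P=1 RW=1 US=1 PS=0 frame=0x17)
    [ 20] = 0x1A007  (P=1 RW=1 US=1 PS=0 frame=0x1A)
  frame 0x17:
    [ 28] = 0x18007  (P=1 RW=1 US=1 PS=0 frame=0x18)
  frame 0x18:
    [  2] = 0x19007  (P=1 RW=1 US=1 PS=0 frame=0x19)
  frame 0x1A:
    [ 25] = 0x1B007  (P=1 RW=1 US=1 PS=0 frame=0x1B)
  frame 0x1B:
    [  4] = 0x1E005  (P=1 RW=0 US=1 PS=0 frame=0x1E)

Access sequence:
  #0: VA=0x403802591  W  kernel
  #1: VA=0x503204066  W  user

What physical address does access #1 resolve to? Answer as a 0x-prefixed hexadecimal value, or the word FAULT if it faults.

Per-access translation:
#0 VA=0x403802591 (w,kernel):
  [0] read 0x16 idx=16: raw=0x17007 flags P=1 W=1 U=1 S=0
  [1] read 0x17 idx=28: raw=0x18007 flags P=1 W=1 U=1 S=0
  [2] read 0x18 idx=2: raw=0x19007 flags P=1 W=1 U=1 S=0
  ✓ 0x19591  — 3 lookups
#1 VA=0x503204066 (w,user):
  [0] read 0x16 idx=20: raw=0x1A007 flags P=1 W=1 U=1 S=0
  [1] read 0x1A idx=25: raw=0x1B007 flags P=1 W=1 U=1 S=0
  [2] read 0x1B idx=4: raw=0x1E005 flags P=1 W=0 U=1 S=0
  ⇒ fault: PROTECTION_VIOLATION  — 3 lookups

Access #1 PA: FAULT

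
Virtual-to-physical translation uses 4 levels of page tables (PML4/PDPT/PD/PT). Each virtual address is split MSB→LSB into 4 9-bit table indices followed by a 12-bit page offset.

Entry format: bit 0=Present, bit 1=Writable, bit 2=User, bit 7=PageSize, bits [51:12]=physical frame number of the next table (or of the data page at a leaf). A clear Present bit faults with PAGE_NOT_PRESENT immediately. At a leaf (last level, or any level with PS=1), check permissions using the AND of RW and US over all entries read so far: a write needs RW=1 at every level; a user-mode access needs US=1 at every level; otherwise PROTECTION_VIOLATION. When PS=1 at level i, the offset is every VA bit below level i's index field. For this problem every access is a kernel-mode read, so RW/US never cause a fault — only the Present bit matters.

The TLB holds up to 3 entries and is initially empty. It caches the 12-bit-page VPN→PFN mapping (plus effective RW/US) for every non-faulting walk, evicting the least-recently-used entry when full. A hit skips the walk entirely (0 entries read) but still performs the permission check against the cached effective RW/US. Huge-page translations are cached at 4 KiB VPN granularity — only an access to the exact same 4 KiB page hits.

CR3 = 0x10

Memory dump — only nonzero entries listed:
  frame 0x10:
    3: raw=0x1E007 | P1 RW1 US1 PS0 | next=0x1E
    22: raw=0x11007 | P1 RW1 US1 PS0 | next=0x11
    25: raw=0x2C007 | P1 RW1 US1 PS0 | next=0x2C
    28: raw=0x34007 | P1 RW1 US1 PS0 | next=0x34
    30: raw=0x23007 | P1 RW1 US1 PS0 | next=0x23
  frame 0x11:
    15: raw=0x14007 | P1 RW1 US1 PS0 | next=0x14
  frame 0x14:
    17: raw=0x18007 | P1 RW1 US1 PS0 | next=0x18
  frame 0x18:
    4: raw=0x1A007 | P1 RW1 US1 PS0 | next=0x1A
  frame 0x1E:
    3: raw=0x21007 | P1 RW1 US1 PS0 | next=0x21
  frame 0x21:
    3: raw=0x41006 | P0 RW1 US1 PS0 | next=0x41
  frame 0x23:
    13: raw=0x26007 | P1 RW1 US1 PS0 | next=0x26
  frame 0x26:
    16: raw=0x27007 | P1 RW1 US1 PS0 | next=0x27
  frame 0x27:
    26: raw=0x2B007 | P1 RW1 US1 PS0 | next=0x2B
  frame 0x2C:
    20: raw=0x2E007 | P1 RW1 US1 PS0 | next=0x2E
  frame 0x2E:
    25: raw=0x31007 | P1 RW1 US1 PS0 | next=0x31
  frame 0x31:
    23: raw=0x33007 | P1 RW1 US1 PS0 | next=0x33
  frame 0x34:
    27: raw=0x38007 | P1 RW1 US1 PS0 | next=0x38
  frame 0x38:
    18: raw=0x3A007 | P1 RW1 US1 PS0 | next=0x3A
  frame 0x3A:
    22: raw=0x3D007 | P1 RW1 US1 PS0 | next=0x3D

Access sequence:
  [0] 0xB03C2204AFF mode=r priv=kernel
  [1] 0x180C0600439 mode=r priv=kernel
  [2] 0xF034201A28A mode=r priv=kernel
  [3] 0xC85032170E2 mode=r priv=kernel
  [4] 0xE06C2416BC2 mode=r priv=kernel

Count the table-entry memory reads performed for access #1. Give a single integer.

Walk each access:
#0 VA=0xB03C2204AFF (r,kernel):
  [0] read 0x10 idx=22: raw=0x11007 flags P=1 W=1 U=1 S=0
  [1] read 0x11 idx=15: raw=0x14007 flags P=1 W=1 U=1 S=0
  [2] read 0x14 idx=17: raw=0x18007 flags P=1 W=1 U=1 S=0
  [3] read 0x18 idx=4: raw=0x1A007 flags P=1 W=1 U=1 S=0
  ⇒ phys 0x1AAFF  [4 reads]
#1 VA=0x180C0600439 (r,kernel):
  [0] read 0x10 idx=3: raw=0x1E007 flags P=1 W=1 U=1 S=0
  [1] read 0x1E idx=3: raw=0x21007 flags P=1 W=1 U=1 S=0
  [2] read 0x21 idx=3: raw=0x41006 flags P=0 W=1 U=1 S=0
  ✗ PAGE_NOT_PRESENT  [3 reads]
#2 VA=0xF034201A28A (r,kernel):
  [0] read 0x10 idx=30: raw=0x23007 flags P=1 W=1 U=1 S=0
  [1] read 0x23 idx=13: raw=0x26007 flags P=1 W=1 U=1 S=0
  [2] read 0x26 idx=16: raw=0x27007 flags P=1 W=1 U=1 S=0
  [3] read 0x27 idx=26: raw=0x2B007 flags P=1 W=1 U=1 S=0
  ⇒ phys 0x2B28A  [4 reads]
#3 VA=0xC85032170E2 (r,kernel):
  [0] read 0x10 idx=25: raw=0x2C007 flags P=1 W=1 U=1 S=0
  [1] read 0x2C idx=20: raw=0x2E007 flags P=1 W=1 U=1 S=0
  [2] read 0x2E idx=25: raw=0x31007 flags P=1 W=1 U=1 S=0
  [3] read 0x31 idx=23: raw=0x33007 flags P=1 W=1 U=1 S=0
  ⇒ phys 0x330E2  [4 reads]
#4 VA=0xE06C2416BC2 (r,kernel):
  [0] read 0x10 idx=28: raw=0x34007 flags P=1 W=1 U=1 S=0
  [1] read 0x34 idx=27: raw=0x38007 flags P=1 W=1 U=1 S=0
  [2] read 0x38 idx=18: raw=0x3A007 flags P=1 W=1 U=1 S=0
  [3] read 0x3A idx=22: raw=0x3D007 flags P=1 W=1 U=1 S=0
  ⇒ phys 0x3DBC2  [4 reads]

Entries read for #1: 3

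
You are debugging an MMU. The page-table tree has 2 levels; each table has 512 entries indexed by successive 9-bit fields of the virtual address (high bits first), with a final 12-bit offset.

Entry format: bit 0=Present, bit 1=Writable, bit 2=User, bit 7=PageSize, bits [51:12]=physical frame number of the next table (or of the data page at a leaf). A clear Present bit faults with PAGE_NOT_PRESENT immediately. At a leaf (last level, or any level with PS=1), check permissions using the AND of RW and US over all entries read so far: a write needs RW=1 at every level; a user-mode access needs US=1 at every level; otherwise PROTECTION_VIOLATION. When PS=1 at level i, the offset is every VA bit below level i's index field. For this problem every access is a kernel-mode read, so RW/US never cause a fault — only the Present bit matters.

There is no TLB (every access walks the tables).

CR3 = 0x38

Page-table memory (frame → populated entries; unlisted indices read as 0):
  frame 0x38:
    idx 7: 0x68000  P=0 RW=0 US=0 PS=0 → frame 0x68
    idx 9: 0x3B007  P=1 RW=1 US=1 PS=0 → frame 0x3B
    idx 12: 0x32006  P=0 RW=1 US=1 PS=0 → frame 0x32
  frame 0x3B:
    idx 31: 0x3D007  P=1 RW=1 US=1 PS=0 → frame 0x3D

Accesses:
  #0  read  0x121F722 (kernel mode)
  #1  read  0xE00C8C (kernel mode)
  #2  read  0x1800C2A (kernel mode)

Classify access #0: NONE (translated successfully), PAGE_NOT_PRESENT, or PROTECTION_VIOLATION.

Per-access translation:
#0 VA=0x121F722 (r,kernel):
  L0 @0x38[9] → 0x3B007  P=1,RW=1,US=1,PS=0
  L1 @0x3B[31] → 0x3D007  P=1,RW=1,US=1,PS=0
  ✓ 0x3D722  — 2 lookups
#1 VA=0xE00C8C (r,kernel):
  L0 @0x38[7] → 0x68000  P=0,RW=0,US=0,PS=0
  ⇒ fault: PAGE_NOT_PRESENT  — 1 lookups
#2 VA=0x1800C2A (r,kernel):
  L0 @0x38[12] → 0x32006  P=0,RW=1,US=1,PS=0
  ⇒ fault: PAGE_NOT_PRESENT  — 1 lookups

Access #0 fault: NONE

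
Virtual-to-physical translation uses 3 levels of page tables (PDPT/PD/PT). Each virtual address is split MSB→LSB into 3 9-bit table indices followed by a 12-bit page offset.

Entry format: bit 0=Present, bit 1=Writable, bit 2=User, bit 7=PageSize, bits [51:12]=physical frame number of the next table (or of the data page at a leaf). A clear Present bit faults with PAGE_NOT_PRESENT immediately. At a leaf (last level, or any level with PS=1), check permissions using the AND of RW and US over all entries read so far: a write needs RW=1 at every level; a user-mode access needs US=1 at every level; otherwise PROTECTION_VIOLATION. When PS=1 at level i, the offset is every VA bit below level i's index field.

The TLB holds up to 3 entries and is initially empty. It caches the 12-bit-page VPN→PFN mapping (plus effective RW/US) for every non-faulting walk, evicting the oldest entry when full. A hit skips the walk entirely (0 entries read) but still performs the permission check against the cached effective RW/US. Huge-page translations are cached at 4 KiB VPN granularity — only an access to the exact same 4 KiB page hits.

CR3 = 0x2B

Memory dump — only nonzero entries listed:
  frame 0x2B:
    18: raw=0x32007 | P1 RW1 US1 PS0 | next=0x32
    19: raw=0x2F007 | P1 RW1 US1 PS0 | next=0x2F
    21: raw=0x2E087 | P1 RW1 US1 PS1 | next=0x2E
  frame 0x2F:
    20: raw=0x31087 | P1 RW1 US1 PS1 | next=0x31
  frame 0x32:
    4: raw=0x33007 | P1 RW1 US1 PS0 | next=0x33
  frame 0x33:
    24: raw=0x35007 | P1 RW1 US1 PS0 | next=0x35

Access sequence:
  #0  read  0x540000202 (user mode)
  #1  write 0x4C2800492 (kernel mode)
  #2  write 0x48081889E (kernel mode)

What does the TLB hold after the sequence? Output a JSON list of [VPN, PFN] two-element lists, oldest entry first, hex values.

Walk each access:
#0 VA=0x540000202 (r,user):
  [0] read 0x2B idx=21: raw=0x2E087 flags P=1 W=1 U=1 S=1
  → PA=0x2E202 (huge @L0)  (1 entries read)
#1 VA=0x4C2800492 (w,kernel):
  [0] read 0x2B idx=19: raw=0x2F007 flags P=1 W=1 U=1 S=0
  [1] read 0x2F idx=20: raw=0x31087 flags P=1 W=1 U=1 S=1
  → PA=0x31492 (huge @L1)  (2 entries read)
#2 VA=0x48081889E (w,kernel):
  [0] read 0x2B idx=18: raw=0x32007 flags P=1 W=1 U=1 S=0
  [1] read 0x32 idx=4: raw=0x33007 flags P=1 W=1 U=1 S=0
  [2] read 0x33 idx=24: raw=0x35007 flags P=1 W=1 U=1 S=0
  → PA=0x3589E  (3 entries read)

TLB: [["0x540000", "0x2E"], ["0x4C2800", "0x31"], ["0x480818", "0x35"]]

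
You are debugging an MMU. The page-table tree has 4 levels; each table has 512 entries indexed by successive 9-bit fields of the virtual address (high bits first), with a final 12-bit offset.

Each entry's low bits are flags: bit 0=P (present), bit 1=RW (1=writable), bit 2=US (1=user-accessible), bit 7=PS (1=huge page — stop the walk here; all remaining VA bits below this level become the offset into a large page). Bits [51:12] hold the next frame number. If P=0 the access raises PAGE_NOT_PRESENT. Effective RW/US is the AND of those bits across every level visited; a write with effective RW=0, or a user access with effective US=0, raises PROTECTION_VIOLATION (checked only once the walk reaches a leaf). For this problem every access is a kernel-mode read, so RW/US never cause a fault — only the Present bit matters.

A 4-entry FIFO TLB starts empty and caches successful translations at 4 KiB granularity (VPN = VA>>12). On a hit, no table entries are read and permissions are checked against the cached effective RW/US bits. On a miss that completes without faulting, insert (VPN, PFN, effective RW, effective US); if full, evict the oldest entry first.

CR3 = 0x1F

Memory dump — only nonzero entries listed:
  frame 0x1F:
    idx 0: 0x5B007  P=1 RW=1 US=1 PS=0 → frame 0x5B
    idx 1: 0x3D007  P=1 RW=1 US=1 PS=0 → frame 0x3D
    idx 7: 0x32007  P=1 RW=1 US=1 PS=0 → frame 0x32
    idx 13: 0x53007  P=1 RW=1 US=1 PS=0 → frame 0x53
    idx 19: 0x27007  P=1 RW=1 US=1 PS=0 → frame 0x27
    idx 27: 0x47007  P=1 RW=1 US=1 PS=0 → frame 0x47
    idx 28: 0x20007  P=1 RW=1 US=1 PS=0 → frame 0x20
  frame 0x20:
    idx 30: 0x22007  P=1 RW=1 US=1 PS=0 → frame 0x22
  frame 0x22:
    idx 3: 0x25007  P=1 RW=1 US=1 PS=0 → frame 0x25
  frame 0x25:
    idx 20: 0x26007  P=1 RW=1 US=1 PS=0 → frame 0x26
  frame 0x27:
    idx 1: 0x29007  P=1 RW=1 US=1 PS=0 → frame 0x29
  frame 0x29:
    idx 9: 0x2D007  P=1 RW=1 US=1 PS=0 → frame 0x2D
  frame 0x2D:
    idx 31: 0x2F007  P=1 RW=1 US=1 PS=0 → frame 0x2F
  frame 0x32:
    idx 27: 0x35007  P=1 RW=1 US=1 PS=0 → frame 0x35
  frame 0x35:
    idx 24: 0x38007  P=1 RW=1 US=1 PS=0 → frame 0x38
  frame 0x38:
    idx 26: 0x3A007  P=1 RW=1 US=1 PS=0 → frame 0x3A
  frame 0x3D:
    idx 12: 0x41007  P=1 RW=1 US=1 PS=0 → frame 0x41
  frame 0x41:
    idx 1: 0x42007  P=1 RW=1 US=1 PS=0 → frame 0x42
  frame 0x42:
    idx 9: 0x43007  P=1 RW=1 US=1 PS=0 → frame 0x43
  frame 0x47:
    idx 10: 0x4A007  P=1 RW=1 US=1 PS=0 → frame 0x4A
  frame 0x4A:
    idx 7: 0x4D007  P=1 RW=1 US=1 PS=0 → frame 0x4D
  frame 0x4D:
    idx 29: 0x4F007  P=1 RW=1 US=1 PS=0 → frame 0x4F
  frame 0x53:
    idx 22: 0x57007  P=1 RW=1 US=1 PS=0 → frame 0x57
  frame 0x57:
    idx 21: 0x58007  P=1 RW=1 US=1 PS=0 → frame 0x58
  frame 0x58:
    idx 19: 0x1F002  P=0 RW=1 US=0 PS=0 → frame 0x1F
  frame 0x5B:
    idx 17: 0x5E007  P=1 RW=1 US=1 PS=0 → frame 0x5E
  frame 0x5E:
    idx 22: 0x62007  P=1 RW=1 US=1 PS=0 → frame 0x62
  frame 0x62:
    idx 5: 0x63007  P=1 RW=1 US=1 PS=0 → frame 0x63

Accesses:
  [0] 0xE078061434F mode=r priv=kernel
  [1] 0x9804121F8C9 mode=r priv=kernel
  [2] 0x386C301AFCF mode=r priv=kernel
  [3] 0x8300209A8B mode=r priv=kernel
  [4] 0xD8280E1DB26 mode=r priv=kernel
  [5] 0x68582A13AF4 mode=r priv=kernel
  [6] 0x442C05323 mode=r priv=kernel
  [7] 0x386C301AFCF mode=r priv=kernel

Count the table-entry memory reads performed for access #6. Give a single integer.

Per-access translation:
#0 VA=0xE078061434F (r,kernel):
  L0 @0x1F[28] → 0x20007  P=1,RW=1,US=1,PS=0
  L1 @0x20[30] → 0x22007  P=1,RW=1,US=1,PS=0
  L2 @0x22[3] → 0x25007  P=1,RW=1,US=1,PS=0
  L3 @0x25[20] → 0x26007  P=1,RW=1,US=1,PS=0
  ⇒ phys 0x2634F  [4 reads]
#1 VA=0x9804121F8C9 (r,kernel):
  L0 @0x1F[19] → 0x27007  P=1,RW=1,US=1,PS=0
  L1 @0x27[1] → 0x29007  P=1,RW=1,US=1,PS=0
  L2 @0x29[9] → 0x2D007  P=1,RW=1,US=1,PS=0
  L3 @0x2D[31] → 0x2F007  P=1,RW=1,US=1,PS=0
  ⇒ phys 0x2F8C9  [4 reads]
#2 VA=0x386C301AFCF (r,kernel):
  L0 @0x1F[7] → 0x32007  P=1,RW=1,US=1,PS=0
  L1 @0x32[27] → 0x35007  P=1,RW=1,US=1,PS=0
  L2 @0x35[24] → 0x38007  P=1,RW=1,US=1,PS=0
  L3 @0x38[26] → 0x3A007  P=1,RW=1,US=1,PS=0
  ⇒ phys 0x3AFCF  [4 reads]
#3 VA=0x8300209A8B (r,kernel):
  L0 @0x1F[1] → 0x3D007  P=1,RW=1,US=1,PS=0
  L1 @0x3D[12] → 0x41007  P=1,RW=1,US=1,PS=0
  L2 @0x41[1] → 0x42007  P=1,RW=1,US=1,PS=0
  L3 @0x42[9] → 0x43007  P=1,RW=1,US=1,PS=0
  ⇒ phys 0x43A8B  [4 reads]
#4 VA=0xD8280E1DB26 (r,kernel):
  L0 @0x1F[27] → 0x47007  P=1,RW=1,US=1,PS=0
  L1 @0x47[10] → 0x4A007  P=1,RW=1,US=1,PS=0
  L2 @0x4A[7] → 0x4D007  P=1,RW=1,US=1,PS=0
  L3 @0x4D[29] → 0x4F007  P=1,RW=1,US=1,PS=0
  ⇒ phys 0x4FB26  [4 reads]
#5 VA=0x68582A13AF4 (r,kernel):
  L0 @0x1F[13] → 0x53007  P=1,RW=1,US=1,PS=0
  L1 @0x53[22] → 0x57007  P=1,RW=1,US=1,PS=0
  L2 @0x57[21] → 0x58007  P=1,RW=1,US=1,PS=0
  L3 @0x58[19] → 0x1F002  P=0,RW=1,US=0,PS=0
  ⇒ fault: PAGE_NOT_PRESENT  — 4 lookups
#6 VA=0x442C05323 (r,kernel):
  L0 @0x1F[0] → 0x5B007  P=1,RW=1,US=1,PS=0
  L1 @0x5B[17] → 0x5E007  P=1,RW=1,US=1,PS=0
  L2 @0x5E[22] → 0x62007  P=1,RW=1,US=1,PS=0
  L3 @0x62[5] → 0x63007  P=1,RW=1,US=1,PS=0
  ⇒ phys 0x63323  [4 reads]
#7 VA=0x386C301AFCF (r,kernel):
  TLB hit vpn=0x386C301A → PA=0x3AFCF

Entries read for #6: 4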